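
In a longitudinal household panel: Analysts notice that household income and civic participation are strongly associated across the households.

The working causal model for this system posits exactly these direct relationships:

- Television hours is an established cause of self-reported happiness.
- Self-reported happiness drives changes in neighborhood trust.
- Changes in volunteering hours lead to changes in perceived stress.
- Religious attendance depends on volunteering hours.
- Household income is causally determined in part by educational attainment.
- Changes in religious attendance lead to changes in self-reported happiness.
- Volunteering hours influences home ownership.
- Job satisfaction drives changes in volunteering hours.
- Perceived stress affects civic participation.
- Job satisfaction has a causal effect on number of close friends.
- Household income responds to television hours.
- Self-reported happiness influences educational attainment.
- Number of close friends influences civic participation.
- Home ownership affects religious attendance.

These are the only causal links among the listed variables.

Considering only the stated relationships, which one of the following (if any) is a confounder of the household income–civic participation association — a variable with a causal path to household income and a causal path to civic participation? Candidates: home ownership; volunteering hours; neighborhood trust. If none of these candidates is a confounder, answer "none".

Volunteering hours causes household income (volunteering hours → religious attendance → self-reported happiness → educational attainment → household income) and also causes civic participation (volunteering hours → perceived stress → civic participation); it is a common cause of both.
Each of the other candidates lacks a causal path to at least one of household income and civic participation, so they do not confound the relationship.

volunteering hours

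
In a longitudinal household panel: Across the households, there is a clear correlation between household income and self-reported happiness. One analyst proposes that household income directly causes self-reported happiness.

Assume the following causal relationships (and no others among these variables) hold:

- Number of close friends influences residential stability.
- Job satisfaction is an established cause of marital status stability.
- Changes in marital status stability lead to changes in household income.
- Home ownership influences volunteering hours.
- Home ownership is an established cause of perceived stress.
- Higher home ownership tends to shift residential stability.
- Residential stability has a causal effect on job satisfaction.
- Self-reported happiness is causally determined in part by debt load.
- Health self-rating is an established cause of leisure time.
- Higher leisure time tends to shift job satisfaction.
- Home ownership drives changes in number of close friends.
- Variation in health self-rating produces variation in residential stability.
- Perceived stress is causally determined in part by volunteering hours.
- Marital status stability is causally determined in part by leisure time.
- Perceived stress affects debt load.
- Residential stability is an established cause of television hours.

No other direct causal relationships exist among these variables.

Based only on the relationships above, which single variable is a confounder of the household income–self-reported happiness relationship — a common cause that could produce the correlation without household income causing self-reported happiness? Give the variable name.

Home ownership has a causal path to household income (home ownership → residential stability → job satisfaction → marital status stability → household income) and a separate causal path to self-reported happiness (home ownership → perceived stress → debt load → self-reported happiness), so it is a common cause of both.
No stated relationship gives household income a causal route to self-reported happiness, so the correlation is explained by the shared upstream cause rather than a direct effect.

home ownership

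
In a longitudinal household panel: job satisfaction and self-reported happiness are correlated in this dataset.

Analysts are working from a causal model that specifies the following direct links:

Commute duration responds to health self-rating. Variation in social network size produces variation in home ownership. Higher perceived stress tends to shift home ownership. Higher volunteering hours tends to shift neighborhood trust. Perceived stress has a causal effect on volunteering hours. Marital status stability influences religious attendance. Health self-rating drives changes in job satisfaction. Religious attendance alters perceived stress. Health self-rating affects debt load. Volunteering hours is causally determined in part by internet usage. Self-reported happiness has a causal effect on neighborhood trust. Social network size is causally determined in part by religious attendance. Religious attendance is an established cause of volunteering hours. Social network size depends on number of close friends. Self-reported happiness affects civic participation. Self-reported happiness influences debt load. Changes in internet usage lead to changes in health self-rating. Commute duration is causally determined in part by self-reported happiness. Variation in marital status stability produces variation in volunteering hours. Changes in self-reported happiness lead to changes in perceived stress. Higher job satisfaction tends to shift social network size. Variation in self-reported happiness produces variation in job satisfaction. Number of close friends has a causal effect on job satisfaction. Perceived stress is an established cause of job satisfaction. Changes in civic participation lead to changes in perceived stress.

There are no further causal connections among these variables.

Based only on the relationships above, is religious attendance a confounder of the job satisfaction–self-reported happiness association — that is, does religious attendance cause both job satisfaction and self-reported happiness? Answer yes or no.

no

Religious attendance has no stated causal path to self-reported happiness. A confounder must cause both variables, so religious attendance does not qualify.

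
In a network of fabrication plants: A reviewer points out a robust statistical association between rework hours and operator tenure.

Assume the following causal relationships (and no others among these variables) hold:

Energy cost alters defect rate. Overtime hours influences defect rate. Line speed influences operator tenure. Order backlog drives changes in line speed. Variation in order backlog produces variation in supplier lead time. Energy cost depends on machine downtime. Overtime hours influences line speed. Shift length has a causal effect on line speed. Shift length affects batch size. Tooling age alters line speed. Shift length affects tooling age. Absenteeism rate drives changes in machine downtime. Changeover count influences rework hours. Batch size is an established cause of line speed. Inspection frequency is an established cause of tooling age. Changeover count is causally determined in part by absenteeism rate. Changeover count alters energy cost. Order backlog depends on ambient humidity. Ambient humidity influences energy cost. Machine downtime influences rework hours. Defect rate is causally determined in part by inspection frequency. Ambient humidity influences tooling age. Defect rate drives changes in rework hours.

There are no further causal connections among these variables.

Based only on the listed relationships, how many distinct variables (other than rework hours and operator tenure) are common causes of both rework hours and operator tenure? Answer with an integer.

The common causes are: ambient humidity (to rework hours via ambient humidity → energy cost → defect rate → rework hours; to operator tenure via ambient humidity → tooling age → line speed → operator tenure); inspection frequency (to rework hours via inspection frequency → defect rate → rework hours; to operator tenure via inspection frequency → tooling age → line speed → operator tenure); overtime hours (to rework hours via overtime hours → defect rate → rework hours; to operator tenure via overtime hours → line speed → operator tenure).
Every other variable lacks a causal path to at least one of rework hours and operator tenure.

3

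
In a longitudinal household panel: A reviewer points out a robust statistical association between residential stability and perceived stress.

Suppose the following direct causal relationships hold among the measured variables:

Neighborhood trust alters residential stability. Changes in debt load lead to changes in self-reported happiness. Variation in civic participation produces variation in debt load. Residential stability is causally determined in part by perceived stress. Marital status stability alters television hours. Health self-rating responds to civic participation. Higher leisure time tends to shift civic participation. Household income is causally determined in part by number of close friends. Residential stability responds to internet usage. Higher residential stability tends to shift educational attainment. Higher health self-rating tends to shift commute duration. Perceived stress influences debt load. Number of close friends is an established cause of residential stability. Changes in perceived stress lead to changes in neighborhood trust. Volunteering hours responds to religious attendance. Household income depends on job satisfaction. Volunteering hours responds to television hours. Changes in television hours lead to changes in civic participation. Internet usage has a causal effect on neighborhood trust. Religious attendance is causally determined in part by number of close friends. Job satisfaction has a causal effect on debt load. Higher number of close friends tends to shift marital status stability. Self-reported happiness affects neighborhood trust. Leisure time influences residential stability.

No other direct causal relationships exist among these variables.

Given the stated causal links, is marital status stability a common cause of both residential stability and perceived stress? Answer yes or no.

Marital status stability has no stated causal path to perceived stress. A confounder must cause both variables, so marital status stability does not qualify.

no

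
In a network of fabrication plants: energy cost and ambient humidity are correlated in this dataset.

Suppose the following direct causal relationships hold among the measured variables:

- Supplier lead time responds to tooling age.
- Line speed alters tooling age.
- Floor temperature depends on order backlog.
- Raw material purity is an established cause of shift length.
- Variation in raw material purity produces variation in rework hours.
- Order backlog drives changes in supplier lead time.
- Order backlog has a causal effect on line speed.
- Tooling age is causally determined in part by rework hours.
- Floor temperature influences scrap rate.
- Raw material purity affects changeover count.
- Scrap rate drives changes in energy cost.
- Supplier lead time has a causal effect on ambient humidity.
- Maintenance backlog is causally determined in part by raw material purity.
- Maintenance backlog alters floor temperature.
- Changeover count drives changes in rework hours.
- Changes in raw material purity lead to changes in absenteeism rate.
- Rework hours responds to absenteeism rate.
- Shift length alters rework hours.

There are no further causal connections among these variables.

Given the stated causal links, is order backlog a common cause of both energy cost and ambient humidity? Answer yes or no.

Order backlog has a causal path to energy cost (order backlog → floor temperature → scrap rate → energy cost) and to ambient humidity (order backlog → supplier lead time → ambient humidity), so it is a common cause of both — a confounder.

yes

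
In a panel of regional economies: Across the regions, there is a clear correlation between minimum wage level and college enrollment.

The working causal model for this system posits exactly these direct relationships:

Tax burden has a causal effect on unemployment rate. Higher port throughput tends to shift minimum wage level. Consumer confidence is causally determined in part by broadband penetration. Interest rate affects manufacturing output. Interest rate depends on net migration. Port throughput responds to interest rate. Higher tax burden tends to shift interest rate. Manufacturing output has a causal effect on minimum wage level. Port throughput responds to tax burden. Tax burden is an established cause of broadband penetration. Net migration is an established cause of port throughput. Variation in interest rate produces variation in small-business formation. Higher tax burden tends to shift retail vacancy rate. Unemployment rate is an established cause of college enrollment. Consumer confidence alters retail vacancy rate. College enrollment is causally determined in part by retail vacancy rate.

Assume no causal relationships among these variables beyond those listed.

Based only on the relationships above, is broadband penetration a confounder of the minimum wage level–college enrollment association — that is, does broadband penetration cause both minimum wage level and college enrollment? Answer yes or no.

no

Broadband penetration has no stated causal path to minimum wage level. A confounder must cause both variables, so broadband penetration does not qualify.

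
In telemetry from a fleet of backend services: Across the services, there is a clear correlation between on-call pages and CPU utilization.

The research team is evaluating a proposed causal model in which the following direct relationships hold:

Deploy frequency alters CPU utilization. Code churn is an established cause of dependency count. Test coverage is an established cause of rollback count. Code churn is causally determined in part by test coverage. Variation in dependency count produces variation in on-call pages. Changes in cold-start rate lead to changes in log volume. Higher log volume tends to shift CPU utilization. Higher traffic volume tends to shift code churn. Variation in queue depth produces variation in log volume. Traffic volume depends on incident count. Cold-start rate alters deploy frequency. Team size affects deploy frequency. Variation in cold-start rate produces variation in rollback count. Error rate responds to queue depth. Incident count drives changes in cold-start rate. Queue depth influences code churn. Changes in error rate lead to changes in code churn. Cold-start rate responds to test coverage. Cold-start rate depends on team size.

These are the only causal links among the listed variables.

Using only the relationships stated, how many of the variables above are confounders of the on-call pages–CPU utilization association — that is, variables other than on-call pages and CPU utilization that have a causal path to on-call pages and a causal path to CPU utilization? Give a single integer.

The common causes are: incident count (to on-call pages via incident count → traffic volume → code churn → dependency count → on-call pages; to CPU utilization via incident count → cold-start rate → deploy frequency → CPU utilization); queue depth (to on-call pages via queue depth → code churn → dependency count → on-call pages; to CPU utilization via queue depth → log volume → CPU utilization); test coverage (to on-call pages via test coverage → code churn → dependency count → on-call pages; to CPU utilization via test coverage → cold-start rate → deploy frequency → CPU utilization).
Every other variable lacks a causal path to at least one of on-call pages and CPU utilization.

3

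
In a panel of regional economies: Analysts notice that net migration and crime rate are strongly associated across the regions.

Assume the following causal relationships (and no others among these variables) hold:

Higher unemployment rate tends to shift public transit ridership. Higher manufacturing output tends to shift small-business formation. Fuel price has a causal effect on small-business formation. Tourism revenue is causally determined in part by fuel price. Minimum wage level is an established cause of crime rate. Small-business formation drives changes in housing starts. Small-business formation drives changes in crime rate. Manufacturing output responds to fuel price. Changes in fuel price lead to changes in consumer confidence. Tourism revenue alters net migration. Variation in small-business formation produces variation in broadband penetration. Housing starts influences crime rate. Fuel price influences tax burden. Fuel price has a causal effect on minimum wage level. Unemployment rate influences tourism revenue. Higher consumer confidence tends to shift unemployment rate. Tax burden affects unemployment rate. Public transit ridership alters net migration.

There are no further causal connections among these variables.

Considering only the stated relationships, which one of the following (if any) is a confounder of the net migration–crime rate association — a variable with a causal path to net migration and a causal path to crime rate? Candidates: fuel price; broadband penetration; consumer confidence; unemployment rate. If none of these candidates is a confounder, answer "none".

fuel price

Fuel price causes net migration (fuel price → tourism revenue → net migration) and also causes crime rate (fuel price → minimum wage level → crime rate); it is a common cause of both.
Each of the other candidates lacks a causal path to at least one of net migration and crime rate, so they do not confound the relationship.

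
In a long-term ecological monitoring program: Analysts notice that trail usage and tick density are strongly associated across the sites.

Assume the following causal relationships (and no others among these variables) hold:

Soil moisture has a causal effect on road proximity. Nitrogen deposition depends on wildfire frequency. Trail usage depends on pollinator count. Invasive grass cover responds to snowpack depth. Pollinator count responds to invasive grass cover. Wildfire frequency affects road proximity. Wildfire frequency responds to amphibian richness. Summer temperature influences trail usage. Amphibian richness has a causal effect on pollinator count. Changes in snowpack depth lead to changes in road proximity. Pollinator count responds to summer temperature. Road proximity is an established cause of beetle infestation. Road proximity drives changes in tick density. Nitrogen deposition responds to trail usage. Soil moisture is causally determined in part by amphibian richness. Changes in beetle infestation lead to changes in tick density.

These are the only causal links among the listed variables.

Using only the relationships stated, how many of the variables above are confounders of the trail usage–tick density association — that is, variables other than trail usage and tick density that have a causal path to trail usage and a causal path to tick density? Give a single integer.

The common causes are: amphibian richness (to trail usage via amphibian richness → pollinator count → trail usage; to tick density via amphibian richness → wildfire frequency → road proximity → tick density); snowpack depth (to trail usage via snowpack depth → invasive grass cover → pollinator count → trail usage; to tick density via snowpack depth → road proximity → tick density).
Every other variable lacks a causal path to at least one of trail usage and tick density.

2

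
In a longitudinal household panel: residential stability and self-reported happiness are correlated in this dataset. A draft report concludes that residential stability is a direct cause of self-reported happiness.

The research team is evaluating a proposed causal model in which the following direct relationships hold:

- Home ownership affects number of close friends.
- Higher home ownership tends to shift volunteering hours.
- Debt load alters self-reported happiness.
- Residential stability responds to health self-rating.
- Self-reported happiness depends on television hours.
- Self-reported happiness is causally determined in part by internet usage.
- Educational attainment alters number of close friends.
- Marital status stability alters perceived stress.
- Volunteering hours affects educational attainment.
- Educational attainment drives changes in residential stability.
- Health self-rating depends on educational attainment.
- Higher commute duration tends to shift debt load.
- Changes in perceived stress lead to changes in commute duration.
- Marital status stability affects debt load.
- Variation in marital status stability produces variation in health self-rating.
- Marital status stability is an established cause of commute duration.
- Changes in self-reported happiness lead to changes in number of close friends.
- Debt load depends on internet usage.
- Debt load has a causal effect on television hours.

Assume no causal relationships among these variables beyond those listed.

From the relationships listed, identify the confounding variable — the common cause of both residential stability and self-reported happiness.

Marital status stability has a causal path to residential stability (marital status stability → health self-rating → residential stability) and a separate causal path to self-reported happiness (marital status stability → debt load → self-reported happiness), so it is a common cause of both.
No stated relationship gives residential stability a causal route to self-reported happiness, so the correlation is explained by the shared upstream cause rather than a direct effect.

marital status stability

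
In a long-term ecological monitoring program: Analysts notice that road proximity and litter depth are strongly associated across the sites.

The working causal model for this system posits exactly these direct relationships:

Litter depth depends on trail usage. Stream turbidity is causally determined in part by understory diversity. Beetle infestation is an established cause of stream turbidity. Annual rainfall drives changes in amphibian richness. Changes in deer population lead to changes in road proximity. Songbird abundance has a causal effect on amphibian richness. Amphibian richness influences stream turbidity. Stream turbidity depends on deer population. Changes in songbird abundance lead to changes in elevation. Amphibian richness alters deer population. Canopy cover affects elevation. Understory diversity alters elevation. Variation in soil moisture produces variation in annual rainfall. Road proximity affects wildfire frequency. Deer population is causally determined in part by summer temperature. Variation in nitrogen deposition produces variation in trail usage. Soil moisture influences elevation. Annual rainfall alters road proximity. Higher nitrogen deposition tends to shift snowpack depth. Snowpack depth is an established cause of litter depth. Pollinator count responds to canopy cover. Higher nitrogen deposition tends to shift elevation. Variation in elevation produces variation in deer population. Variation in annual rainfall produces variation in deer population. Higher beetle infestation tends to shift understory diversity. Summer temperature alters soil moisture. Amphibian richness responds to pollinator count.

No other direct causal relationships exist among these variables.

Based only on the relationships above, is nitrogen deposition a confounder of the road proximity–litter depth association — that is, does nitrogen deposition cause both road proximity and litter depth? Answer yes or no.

yes

Nitrogen deposition has a causal path to road proximity (nitrogen deposition → elevation → deer population → road proximity) and to litter depth (nitrogen deposition → trail usage → litter depth), so it is a common cause of both — a confounder.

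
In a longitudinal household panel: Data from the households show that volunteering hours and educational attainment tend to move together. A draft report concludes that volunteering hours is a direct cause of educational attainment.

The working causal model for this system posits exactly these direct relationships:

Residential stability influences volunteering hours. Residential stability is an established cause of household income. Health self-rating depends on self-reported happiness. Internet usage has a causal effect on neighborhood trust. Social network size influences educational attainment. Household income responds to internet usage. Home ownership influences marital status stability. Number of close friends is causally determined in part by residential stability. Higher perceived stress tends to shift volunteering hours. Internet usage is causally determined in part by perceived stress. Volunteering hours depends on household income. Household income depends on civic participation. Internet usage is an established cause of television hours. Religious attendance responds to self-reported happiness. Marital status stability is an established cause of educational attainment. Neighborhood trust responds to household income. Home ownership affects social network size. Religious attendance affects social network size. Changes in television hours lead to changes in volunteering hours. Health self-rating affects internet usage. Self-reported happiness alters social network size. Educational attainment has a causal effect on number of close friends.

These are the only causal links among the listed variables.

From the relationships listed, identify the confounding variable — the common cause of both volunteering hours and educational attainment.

self-reported happiness

Self-reported happiness has a causal path to volunteering hours (self-reported happiness → health self-rating → internet usage → television hours → volunteering hours) and a separate causal path to educational attainment (self-reported happiness → social network size → educational attainment), so it is a common cause of both.
No stated relationship gives volunteering hours a causal route to educational attainment, so the correlation is explained by the shared upstream cause rather than a direct effect.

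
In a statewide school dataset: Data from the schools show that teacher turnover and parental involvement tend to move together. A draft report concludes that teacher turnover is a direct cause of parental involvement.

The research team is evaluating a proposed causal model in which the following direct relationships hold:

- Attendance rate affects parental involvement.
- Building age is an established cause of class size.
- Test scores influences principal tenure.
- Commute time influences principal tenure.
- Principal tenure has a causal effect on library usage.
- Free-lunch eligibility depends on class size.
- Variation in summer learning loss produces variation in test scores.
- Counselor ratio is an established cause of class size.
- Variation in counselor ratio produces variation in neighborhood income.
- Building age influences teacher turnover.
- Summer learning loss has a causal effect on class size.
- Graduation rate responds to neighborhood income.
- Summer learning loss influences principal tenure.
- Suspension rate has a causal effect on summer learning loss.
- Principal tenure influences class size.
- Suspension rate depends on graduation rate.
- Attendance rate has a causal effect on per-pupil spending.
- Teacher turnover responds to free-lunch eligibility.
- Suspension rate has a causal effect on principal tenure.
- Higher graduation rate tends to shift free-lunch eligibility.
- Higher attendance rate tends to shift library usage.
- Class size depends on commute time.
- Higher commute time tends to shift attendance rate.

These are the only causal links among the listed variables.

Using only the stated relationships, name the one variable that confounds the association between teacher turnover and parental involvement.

commute time

Commute time has a causal path to teacher turnover (commute time → class size → free-lunch eligibility → teacher turnover) and a separate causal path to parental involvement (commute time → attendance rate → parental involvement), so it is a common cause of both.
No stated relationship gives teacher turnover a causal route to parental involvement, so the correlation is explained by the shared upstream cause rather than a direct effect.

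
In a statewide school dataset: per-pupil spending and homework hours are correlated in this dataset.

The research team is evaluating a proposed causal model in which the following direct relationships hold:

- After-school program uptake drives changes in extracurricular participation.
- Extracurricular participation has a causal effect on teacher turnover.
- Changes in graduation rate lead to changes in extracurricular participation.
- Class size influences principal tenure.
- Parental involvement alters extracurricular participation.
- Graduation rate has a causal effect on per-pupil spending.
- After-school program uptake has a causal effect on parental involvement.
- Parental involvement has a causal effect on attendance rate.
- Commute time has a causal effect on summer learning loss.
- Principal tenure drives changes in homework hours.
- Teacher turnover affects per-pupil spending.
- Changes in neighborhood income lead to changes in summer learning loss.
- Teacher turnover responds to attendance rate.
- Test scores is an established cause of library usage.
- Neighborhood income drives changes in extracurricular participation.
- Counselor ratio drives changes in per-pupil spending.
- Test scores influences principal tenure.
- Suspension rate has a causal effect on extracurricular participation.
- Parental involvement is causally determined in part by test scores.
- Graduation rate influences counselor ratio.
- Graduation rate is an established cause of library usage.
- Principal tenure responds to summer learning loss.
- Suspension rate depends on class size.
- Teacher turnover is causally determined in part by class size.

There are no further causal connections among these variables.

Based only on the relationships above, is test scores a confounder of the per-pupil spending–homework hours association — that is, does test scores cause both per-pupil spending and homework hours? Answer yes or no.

yes

Test scores has a causal path to per-pupil spending (test scores → parental involvement → attendance rate → teacher turnover → per-pupil spending) and to homework hours (test scores → principal tenure → homework hours), so it is a common cause of both — a confounder.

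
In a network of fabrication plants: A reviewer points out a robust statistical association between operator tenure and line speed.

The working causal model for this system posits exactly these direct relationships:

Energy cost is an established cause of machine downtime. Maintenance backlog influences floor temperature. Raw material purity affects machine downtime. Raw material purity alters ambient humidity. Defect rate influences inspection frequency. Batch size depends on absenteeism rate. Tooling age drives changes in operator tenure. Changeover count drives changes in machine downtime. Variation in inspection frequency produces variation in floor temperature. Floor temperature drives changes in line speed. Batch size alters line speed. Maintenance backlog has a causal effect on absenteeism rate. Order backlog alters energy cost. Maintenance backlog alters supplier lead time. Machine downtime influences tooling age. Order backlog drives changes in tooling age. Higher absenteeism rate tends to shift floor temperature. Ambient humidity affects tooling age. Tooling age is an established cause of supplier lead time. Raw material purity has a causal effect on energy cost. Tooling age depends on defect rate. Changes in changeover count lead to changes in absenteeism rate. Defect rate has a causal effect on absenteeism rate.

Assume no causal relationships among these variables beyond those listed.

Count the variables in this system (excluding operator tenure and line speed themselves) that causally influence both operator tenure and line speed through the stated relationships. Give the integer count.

The common causes are: changeover count (to operator tenure via changeover count → machine downtime → tooling age → operator tenure; to line speed via changeover count → absenteeism rate → batch size → line speed); defect rate (to operator tenure via defect rate → tooling age → operator tenure; to line speed via defect rate → inspection frequency → floor temperature → line speed).
Every other variable lacks a causal path to at least one of operator tenure and line speed.

2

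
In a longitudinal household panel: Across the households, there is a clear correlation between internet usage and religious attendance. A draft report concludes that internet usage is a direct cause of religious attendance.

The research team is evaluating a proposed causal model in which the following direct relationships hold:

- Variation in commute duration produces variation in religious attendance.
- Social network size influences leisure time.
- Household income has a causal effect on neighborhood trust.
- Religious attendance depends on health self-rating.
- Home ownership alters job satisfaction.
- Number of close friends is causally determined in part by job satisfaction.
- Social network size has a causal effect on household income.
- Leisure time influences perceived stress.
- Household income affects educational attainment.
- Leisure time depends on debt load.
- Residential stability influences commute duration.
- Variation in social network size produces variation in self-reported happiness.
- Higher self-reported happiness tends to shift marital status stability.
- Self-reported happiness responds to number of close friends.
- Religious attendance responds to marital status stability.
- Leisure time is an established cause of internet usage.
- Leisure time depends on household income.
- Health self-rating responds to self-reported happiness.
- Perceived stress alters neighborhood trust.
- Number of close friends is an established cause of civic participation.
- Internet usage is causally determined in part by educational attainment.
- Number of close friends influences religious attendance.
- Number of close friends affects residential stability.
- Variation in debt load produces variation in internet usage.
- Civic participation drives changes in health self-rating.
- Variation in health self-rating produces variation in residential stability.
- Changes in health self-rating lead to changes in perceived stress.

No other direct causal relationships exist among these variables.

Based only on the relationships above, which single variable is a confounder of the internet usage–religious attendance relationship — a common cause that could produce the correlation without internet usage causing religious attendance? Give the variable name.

social network size

Social network size has a causal path to internet usage (social network size → leisure time → internet usage) and a separate causal path to religious attendance (social network size → self-reported happiness → marital status stability → religious attendance), so it is a common cause of both.
No stated relationship gives internet usage a causal route to religious attendance, so the correlation is explained by the shared upstream cause rather than a direct effect.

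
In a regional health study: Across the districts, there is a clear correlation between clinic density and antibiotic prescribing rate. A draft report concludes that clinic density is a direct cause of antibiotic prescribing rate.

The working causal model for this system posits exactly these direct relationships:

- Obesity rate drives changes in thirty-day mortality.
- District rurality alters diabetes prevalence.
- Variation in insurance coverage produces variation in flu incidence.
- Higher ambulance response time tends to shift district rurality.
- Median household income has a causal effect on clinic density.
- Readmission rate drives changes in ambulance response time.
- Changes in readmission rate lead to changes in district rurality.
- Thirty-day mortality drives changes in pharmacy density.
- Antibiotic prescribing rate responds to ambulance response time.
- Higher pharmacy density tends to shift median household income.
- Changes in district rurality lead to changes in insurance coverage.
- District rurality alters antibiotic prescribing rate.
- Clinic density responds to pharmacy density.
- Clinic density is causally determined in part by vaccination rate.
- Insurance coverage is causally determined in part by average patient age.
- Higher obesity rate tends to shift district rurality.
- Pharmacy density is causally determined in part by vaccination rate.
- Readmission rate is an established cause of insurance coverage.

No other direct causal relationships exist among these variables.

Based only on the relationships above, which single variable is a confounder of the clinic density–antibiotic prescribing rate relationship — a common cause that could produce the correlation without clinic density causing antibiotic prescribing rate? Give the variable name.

Obesity rate has a causal path to clinic density (obesity rate → thirty-day mortality → pharmacy density → clinic density) and a separate causal path to antibiotic prescribing rate (obesity rate → district rurality → antibiotic prescribing rate), so it is a common cause of both.
No stated relationship gives clinic density a causal route to antibiotic prescribing rate, so the correlation is explained by the shared upstream cause rather than a direct effect.

obesity rate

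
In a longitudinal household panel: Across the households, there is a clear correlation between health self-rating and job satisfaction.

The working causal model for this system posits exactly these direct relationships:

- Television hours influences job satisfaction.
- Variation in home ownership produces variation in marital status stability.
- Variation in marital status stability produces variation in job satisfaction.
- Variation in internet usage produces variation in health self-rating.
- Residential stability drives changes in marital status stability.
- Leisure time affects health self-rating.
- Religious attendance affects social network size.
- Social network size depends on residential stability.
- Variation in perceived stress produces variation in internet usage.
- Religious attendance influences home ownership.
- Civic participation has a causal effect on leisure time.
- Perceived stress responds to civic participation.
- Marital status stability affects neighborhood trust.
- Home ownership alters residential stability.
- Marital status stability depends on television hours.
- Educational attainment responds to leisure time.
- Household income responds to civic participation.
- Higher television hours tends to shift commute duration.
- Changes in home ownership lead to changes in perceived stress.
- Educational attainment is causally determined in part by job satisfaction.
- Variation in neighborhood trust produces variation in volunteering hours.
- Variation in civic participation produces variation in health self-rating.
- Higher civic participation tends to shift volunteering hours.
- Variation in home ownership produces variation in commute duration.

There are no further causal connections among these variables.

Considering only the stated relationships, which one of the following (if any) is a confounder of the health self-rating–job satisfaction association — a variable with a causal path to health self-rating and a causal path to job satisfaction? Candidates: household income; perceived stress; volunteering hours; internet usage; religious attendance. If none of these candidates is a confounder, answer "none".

religious attendance

Religious attendance causes health self-rating (religious attendance → home ownership → perceived stress → internet usage → health self-rating) and also causes job satisfaction (religious attendance → home ownership → marital status stability → job satisfaction); it is a common cause of both.
Each of the other candidates lacks a causal path to at least one of health self-rating and job satisfaction, so they do not confound the relationship.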